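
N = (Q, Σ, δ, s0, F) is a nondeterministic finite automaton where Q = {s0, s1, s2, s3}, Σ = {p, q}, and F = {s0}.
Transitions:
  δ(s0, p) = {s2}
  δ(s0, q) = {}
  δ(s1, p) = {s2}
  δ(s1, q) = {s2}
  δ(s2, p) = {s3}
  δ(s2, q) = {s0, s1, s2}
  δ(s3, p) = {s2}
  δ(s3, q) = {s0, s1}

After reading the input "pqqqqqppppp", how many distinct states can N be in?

Start: {s0}
read p: {s2}
read q: {s0, s1, s2}
read q: {s0, s1, s2}
read q: {s0, s1, s2}
read q: {s0, s1, s2}
read q: {s0, s1, s2}
read p: {s2, s3}
read p: {s2, s3}
read p: {s2, s3}
read p: {s2, s3}
read p: {s2, s3}
Final reachable set {s2, s3} has 2 states.

2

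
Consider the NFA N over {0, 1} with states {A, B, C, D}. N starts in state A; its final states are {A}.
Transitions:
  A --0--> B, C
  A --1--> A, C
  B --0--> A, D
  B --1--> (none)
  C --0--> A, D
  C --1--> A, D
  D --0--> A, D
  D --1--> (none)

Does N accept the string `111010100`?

accepted

Start: {A}
read 1: {A, C}
read 1: {A, C, D}
read 1: {A, C, D}
read 0: {A, B, C, D}
read 1: {A, C, D}
read 0: {A, B, C, D}
read 1: {A, C, D}
read 0: {A, B, C, D}
read 0: {A, B, C, D}
Reachable ∩ accepting = {A} — nonempty.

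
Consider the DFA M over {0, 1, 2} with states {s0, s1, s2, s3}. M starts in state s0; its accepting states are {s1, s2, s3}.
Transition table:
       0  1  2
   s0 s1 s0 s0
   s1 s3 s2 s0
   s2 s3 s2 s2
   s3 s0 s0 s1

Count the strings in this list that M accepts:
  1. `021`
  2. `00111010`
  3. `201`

`021`: rejected
`00111010`: accepted
`201`: accepted

2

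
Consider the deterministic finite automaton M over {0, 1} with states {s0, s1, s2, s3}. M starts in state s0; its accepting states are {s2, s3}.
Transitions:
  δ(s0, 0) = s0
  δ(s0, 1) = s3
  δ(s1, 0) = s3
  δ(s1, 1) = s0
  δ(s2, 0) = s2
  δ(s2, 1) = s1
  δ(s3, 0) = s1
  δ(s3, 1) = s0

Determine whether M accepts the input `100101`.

accepted

s0 --1--> s3
s3 --0--> s1
s1 --0--> s3
s3 --1--> s0
s0 --0--> s0
s0 --1--> s3
End in state s3, which is an accepting state.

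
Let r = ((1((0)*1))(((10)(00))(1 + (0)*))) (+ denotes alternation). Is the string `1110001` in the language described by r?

Split as 11·10001: (1((0)*1)) matches 11 and (((10)(00))(1+(0)*)) matches 10001.

yes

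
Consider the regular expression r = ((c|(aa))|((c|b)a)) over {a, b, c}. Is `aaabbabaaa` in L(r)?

no

Neither (c|(aa)) nor ((c|b)a) matches aaabbabaaa.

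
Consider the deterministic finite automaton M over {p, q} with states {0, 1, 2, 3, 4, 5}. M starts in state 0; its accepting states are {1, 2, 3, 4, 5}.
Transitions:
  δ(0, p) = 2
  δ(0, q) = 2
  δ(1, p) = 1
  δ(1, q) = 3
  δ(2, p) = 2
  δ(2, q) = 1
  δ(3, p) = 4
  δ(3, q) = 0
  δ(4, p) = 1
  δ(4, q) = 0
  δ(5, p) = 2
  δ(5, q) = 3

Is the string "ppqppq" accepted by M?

accepted

0 --p--> 2
2 --p--> 2
2 --q--> 1
1 --p--> 1
1 --p--> 1
1 --q--> 3
End in state 3, which is an accepting state.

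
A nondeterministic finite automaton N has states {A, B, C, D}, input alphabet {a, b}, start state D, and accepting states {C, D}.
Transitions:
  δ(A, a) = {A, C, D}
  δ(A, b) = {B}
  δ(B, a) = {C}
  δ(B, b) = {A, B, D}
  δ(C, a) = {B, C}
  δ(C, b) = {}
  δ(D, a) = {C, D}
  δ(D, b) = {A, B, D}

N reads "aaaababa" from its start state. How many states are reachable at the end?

Start: {D}
read a: {C, D}
read a: {B, C, D}
read a: {B, C, D}
read a: {B, C, D}
read b: {A, B, D}
read a: {A, C, D}
read b: {A, B, D}
read a: {A, C, D}
Final reachable set {A, C, D} has 3 states.

3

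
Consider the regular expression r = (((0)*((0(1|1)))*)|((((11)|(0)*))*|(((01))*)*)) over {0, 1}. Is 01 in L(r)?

yes

The left alternative ((0)*((0(1|1)))*) matches 01.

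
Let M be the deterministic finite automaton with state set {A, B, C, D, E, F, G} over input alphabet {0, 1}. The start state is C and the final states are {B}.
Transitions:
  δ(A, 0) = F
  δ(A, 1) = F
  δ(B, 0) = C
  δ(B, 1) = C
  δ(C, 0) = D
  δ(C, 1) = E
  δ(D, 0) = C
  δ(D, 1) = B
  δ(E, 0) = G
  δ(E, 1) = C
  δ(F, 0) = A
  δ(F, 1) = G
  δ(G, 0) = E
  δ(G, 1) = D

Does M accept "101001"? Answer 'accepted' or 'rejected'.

C --1--> E
E --0--> G
G --1--> D
D --0--> C
C --0--> D
D --1--> B
End in state B, which is an accepting state.

accepted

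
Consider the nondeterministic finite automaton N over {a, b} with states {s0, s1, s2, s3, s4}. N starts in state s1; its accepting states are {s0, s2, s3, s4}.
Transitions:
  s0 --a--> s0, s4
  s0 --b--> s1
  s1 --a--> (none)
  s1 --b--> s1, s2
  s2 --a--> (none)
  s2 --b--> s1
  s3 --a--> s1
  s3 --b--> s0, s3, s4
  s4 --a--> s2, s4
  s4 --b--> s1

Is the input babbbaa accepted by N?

Start: {s1}
read b: {s1, s2}
read a: {}
The reachable set is empty and stays empty for the remaining 5 symbols.
Reachable ∩ accepting = {} — empty.

rejected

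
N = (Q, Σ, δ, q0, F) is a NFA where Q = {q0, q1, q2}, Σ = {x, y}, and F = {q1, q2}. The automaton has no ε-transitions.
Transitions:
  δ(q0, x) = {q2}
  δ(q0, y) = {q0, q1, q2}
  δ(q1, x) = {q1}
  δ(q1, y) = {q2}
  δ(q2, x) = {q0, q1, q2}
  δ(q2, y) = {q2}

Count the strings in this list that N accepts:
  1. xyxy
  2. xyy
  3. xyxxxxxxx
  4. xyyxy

4

xyxy: accepted
xyy: accepted
xyxxxxxxx: accepted
xyyxy: accepted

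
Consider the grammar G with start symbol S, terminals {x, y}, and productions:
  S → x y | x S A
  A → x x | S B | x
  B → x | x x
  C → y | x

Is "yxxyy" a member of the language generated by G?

no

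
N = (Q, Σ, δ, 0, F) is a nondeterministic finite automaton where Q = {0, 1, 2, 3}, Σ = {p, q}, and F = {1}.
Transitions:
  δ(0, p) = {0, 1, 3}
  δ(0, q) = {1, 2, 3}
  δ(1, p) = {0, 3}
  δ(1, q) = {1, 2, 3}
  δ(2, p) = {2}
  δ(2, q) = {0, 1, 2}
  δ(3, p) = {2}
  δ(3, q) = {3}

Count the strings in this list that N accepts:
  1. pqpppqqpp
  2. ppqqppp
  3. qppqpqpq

3

pqpppqqpp: accepted
ppqqppp: accepted
qppqpqpq: accepted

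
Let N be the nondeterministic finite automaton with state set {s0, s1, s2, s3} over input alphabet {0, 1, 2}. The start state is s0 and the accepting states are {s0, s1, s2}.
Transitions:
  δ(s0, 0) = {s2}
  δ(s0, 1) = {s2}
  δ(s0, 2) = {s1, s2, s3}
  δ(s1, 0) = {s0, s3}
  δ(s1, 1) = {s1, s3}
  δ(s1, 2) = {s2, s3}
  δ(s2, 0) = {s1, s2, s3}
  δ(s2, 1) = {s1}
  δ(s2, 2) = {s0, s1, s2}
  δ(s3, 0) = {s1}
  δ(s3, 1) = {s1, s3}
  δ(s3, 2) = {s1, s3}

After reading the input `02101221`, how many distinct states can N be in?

3

Start: {s0}
read 0: {s2}
read 2: {s0, s1, s2}
read 1: {s1, s2, s3}
read 0: {s0, s1, s2, s3}
read 1: {s1, s2, s3}
read 2: {s0, s1, s2, s3}
read 2: {s0, s1, s2, s3}
read 1: {s1, s2, s3}
Final reachable set {s1, s2, s3} has 3 states.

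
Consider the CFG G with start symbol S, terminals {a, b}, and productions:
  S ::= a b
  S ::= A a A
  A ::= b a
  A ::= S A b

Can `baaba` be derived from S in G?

yes

S ⇒ AaA ⇒ baaA ⇒ baaba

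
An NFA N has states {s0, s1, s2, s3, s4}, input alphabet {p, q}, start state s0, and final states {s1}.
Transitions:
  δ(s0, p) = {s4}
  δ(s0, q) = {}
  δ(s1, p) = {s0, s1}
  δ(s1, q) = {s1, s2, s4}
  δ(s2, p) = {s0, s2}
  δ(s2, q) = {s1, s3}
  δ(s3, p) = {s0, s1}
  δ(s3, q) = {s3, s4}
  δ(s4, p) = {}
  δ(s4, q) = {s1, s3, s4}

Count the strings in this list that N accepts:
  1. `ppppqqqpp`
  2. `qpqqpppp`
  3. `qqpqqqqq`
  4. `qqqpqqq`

`ppppqqqpp`: rejected
`qpqqpppp`: rejected
`qqpqqqqq`: rejected
`qqqpqqq`: rejected

0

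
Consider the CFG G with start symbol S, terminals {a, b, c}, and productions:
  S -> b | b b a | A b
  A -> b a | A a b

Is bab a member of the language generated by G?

S ⇒ Ab ⇒ bab

yes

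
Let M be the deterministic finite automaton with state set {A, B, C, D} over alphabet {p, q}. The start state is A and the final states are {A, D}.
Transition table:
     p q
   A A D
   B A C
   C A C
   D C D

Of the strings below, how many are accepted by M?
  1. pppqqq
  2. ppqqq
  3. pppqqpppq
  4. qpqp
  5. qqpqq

pppqqq: accepted
ppqqq: accepted
pppqqpppq: accepted
qpqp: accepted
qqpqq: rejected

4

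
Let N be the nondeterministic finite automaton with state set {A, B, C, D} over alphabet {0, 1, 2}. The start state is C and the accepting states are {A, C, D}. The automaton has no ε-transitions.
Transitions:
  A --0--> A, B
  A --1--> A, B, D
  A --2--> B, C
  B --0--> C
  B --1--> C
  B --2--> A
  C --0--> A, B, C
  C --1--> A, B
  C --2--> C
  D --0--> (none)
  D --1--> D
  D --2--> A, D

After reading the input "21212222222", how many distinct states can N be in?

Start: {C}
read 2: {C}
read 1: {A, B}
read 2: {A, B, C}
read 1: {A, B, C, D}
read 2: {A, B, C, D}
read 2: {A, B, C, D}
read 2: {A, B, C, D}
read 2: {A, B, C, D}
read 2: {A, B, C, D}
read 2: {A, B, C, D}
read 2: {A, B, C, D}
Final reachable set {A, B, C, D} has 4 states.

4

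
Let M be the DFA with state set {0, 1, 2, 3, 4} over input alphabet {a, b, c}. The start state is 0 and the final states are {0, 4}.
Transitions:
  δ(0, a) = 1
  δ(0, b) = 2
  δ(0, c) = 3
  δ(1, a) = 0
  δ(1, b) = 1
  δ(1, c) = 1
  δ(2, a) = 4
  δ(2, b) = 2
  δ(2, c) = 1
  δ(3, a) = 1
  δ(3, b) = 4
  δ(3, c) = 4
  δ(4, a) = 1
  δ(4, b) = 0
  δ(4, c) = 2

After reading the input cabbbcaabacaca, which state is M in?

0 --c--> 3
3 --a--> 1
1 --b--> 1
1 --b--> 1
1 --b--> 1
1 --c--> 1
1 --a--> 0
0 --a--> 1
1 --b--> 1
1 --a--> 0
0 --c--> 3
3 --a--> 1
1 --c--> 1
1 --a--> 0

0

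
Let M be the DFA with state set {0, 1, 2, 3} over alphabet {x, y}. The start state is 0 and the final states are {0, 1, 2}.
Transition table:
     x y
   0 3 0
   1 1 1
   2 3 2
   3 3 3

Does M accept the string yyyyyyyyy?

0 --y--> 0
0 --y--> 0
0 --y--> 0
0 --y--> 0
0 --y--> 0
0 --y--> 0
0 --y--> 0
0 --y--> 0
0 --y--> 0
End in state 0, which is an accepting state.

accepted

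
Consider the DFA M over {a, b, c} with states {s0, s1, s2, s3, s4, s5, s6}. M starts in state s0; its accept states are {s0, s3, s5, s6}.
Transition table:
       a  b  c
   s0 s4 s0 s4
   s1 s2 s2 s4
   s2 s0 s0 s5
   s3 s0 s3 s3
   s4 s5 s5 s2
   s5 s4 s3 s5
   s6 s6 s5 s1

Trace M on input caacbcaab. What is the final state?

s5

s0 --c--> s4
s4 --a--> s5
s5 --a--> s4
s4 --c--> s2
s2 --b--> s0
s0 --c--> s4
s4 --a--> s5
s5 --a--> s4
s4 --b--> s5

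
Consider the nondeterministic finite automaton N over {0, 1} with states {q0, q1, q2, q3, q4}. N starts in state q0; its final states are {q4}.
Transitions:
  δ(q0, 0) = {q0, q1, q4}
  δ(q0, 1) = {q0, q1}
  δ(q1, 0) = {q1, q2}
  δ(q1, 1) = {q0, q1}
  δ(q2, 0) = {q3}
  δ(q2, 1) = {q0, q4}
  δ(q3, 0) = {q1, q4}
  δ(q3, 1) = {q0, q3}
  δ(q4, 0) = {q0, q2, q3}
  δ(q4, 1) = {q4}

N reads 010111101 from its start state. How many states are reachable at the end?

4

Start: {q0}
read 0: {q0, q1, q4}
read 1: {q0, q1, q4}
read 0: {q0, q1, q2, q3, q4}
read 1: {q0, q1, q3, q4}
read 1: {q0, q1, q3, q4}
read 1: {q0, q1, q3, q4}
read 1: {q0, q1, q3, q4}
read 0: {q0, q1, q2, q3, q4}
read 1: {q0, q1, q3, q4}
Final reachable set {q0, q1, q3, q4} has 4 states.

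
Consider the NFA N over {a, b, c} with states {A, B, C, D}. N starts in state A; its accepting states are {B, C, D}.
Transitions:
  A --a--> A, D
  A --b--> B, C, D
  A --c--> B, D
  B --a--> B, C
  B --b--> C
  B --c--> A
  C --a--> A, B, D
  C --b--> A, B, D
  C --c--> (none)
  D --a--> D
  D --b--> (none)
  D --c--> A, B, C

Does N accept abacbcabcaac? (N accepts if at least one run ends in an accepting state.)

accepted

Start: {A}
read a: {A, D}
read b: {B, C, D}
read a: {A, B, C, D}
read c: {A, B, C, D}
read b: {A, B, C, D}
read c: {A, B, C, D}
read a: {A, B, C, D}
read b: {A, B, C, D}
read c: {A, B, C, D}
read a: {A, B, C, D}
read a: {A, B, C, D}
read c: {A, B, C, D}
Reachable ∩ accepting = {B, C, D} — nonempty.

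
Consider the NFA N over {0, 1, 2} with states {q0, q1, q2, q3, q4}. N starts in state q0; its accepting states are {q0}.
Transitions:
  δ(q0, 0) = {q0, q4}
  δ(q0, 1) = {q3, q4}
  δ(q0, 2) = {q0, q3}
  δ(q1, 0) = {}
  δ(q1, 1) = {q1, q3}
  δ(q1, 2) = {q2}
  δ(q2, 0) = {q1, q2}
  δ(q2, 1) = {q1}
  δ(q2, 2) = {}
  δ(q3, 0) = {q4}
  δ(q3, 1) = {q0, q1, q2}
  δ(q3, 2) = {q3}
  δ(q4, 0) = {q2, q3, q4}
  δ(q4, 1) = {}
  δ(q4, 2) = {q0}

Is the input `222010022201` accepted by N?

rejected

Start: {q0}
read 2: {q0, q3}
read 2: {q0, q3}
read 2: {q0, q3}
read 0: {q0, q4}
read 1: {q3, q4}
read 0: {q2, q3, q4}
read 0: {q1, q2, q3, q4}
read 2: {q0, q2, q3}
read 2: {q0, q3}
read 2: {q0, q3}
read 0: {q0, q4}
read 1: {q3, q4}
Reachable ∩ accepting = {} — empty.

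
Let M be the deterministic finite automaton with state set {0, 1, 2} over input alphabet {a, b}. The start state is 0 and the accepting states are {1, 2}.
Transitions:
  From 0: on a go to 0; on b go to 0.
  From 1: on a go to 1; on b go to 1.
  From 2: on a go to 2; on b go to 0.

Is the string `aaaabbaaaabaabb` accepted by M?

0 --a--> 0
0 --a--> 0
0 --a--> 0
0 --a--> 0
0 --b--> 0
0 --b--> 0
0 --a--> 0
0 --a--> 0
0 --a--> 0
0 --a--> 0
0 --b--> 0
0 --a--> 0
0 --a--> 0
0 --b--> 0
0 --b--> 0
End in state 0, which is not an accepting state.

rejected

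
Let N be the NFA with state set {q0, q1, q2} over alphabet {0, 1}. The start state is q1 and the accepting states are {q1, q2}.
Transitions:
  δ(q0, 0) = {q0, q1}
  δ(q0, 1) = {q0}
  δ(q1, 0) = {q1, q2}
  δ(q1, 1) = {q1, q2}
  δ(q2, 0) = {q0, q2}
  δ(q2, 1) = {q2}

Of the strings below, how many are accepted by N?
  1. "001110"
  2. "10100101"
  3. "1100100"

3

"001110": accepted
"10100101": accepted
"1100100": accepted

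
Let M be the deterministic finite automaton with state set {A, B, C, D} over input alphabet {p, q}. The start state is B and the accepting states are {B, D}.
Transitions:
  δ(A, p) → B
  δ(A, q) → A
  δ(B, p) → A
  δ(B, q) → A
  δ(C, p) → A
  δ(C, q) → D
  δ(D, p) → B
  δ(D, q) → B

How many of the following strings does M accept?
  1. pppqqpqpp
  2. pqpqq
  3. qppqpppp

0

pppqqpqpp: rejected
pqpqq: rejected
qppqpppp: rejected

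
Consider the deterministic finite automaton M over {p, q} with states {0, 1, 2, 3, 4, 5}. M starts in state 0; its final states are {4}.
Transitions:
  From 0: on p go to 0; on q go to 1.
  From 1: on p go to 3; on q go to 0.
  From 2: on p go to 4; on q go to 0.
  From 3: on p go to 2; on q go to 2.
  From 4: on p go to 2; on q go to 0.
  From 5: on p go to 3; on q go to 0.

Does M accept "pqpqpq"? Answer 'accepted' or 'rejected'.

rejected

0 --p--> 0
0 --q--> 1
1 --p--> 3
3 --q--> 2
2 --p--> 4
4 --q--> 0
End in state 0, which is not an accepting state.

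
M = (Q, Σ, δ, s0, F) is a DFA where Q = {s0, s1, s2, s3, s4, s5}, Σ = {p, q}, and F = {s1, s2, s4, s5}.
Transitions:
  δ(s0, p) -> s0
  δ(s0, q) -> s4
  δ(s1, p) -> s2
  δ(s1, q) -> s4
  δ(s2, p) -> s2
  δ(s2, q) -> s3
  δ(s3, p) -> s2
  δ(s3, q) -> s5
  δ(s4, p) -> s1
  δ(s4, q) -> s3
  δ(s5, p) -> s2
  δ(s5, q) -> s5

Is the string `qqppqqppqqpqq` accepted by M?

s0 --q--> s4
s4 --q--> s3
s3 --p--> s2
s2 --p--> s2
s2 --q--> s3
s3 --q--> s5
s5 --p--> s2
s2 --p--> s2
s2 --q--> s3
s3 --q--> s5
s5 --p--> s2
s2 --q--> s3
s3 --q--> s5
End in state s5, which is an accepting state.

accepted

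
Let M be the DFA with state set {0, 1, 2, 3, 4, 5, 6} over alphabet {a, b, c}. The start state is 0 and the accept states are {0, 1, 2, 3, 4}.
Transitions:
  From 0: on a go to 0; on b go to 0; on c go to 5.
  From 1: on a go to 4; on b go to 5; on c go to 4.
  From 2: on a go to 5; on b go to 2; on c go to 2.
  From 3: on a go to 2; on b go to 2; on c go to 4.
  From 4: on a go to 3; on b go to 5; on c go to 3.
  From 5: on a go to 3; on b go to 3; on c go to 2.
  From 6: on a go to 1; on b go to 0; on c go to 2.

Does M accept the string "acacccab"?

accepted

0 --a--> 0
0 --c--> 5
5 --a--> 3
3 --c--> 4
4 --c--> 3
3 --c--> 4
4 --a--> 3
3 --b--> 2
End in state 2, which is an accepting state.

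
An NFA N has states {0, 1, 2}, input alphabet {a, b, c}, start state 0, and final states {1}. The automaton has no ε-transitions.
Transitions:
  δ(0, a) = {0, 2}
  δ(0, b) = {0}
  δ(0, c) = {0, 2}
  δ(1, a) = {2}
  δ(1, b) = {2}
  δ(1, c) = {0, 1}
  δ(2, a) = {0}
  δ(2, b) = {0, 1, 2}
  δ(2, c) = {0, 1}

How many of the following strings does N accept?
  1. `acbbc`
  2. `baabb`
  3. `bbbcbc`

3

`acbbc`: accepted
`baabb`: accepted
`bbbcbc`: accepted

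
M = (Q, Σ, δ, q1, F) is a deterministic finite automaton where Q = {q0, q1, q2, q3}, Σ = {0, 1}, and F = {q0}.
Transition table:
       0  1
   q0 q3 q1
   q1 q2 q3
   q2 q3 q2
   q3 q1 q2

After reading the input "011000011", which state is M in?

q2

q1 --0--> q2
q2 --1--> q2
q2 --1--> q2
q2 --0--> q3
q3 --0--> q1
q1 --0--> q2
q2 --0--> q3
q3 --1--> q2
q2 --1--> q2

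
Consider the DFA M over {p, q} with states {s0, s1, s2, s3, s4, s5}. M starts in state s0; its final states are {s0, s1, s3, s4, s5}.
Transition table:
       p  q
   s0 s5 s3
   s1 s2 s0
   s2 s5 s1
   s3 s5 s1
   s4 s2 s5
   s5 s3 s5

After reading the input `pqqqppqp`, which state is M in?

s3

s0 --p--> s5
s5 --q--> s5
s5 --q--> s5
s5 --q--> s5
s5 --p--> s3
s3 --p--> s5
s5 --q--> s5
s5 --p--> s3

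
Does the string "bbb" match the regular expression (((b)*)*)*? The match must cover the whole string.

Split into 3 pieces b · b · b; each matches ((b)*)*.

yes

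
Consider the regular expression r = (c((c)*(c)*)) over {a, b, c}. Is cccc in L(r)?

yes

Split as c·ccc: c matches c and ((c)*(c)*) matches ccc.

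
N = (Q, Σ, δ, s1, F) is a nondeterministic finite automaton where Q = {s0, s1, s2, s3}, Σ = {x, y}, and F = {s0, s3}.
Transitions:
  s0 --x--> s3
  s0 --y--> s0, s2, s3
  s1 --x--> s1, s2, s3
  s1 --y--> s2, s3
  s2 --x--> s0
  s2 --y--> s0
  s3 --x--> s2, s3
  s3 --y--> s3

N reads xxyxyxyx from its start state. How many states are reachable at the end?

3

Start: {s1}
read x: {s1, s2, s3}
read x: {s0, s1, s2, s3}
read y: {s0, s2, s3}
read x: {s0, s2, s3}
read y: {s0, s2, s3}
read x: {s0, s2, s3}
read y: {s0, s2, s3}
read x: {s0, s2, s3}
Final reachable set {s0, s2, s3} has 3 states.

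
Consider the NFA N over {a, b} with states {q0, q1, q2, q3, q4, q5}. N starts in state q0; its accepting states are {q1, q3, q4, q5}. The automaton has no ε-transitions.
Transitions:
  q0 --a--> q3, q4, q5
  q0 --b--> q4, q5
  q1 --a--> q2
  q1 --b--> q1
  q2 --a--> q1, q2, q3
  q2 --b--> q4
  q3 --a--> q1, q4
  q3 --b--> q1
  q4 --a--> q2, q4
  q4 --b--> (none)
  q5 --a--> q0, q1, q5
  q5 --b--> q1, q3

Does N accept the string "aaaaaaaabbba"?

Start: {q0}
read a: {q3, q4, q5}
read a: {q0, q1, q2, q4, q5}
read a: {q0, q1, q2, q3, q4, q5}
read a: {q0, q1, q2, q3, q4, q5}
read a: {q0, q1, q2, q3, q4, q5}
read a: {q0, q1, q2, q3, q4, q5}
read a: {q0, q1, q2, q3, q4, q5}
read a: {q0, q1, q2, q3, q4, q5}
read b: {q1, q3, q4, q5}
read b: {q1, q3}
read b: {q1}
read a: {q2}
Reachable ∩ accepting = {} — empty.

rejected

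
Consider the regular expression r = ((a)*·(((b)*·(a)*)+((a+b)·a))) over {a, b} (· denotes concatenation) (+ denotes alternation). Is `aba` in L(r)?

yes

Split as a·ba: (a)* matches a and (((b)*·(a)*)+((a+b)·a)) matches ba.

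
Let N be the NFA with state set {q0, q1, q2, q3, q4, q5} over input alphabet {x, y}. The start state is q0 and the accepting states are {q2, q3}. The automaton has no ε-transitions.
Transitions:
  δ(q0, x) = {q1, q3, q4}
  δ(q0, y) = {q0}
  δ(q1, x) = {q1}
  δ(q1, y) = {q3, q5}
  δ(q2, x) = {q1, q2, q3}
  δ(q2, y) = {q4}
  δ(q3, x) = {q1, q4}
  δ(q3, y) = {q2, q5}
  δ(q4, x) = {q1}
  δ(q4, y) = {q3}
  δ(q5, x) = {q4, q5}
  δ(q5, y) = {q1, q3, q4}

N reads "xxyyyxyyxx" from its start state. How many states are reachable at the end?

Start: {q0}
read x: {q1, q3, q4}
read x: {q1, q4}
read y: {q3, q5}
read y: {q1, q2, q3, q4, q5}
read y: {q1, q2, q3, q4, q5}
read x: {q1, q2, q3, q4, q5}
read y: {q1, q2, q3, q4, q5}
read y: {q1, q2, q3, q4, q5}
read x: {q1, q2, q3, q4, q5}
read x: {q1, q2, q3, q4, q5}
Final reachable set {q1, q2, q3, q4, q5} has 5 states.

5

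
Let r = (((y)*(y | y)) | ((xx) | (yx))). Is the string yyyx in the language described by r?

no

Neither ((y)*(y|y)) nor ((xx)|(yx)) matches yyyx.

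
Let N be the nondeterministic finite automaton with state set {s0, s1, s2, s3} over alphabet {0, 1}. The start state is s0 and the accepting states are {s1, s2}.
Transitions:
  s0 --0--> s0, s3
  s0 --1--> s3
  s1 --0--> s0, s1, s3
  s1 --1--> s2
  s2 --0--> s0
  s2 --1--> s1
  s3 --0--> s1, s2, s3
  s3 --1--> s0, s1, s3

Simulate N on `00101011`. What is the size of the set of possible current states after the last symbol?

Start: {s0}
read 0: {s0, s3}
read 0: {s0, s1, s2, s3}
read 1: {s0, s1, s2, s3}
read 0: {s0, s1, s2, s3}
read 1: {s0, s1, s2, s3}
read 0: {s0, s1, s2, s3}
read 1: {s0, s1, s2, s3}
read 1: {s0, s1, s2, s3}
Final reachable set {s0, s1, s2, s3} has 4 states.

4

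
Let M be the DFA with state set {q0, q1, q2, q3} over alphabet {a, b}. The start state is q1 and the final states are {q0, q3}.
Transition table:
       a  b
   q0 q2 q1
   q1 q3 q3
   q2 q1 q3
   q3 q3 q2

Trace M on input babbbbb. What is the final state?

q2

q1 --b--> q3
q3 --a--> q3
q3 --b--> q2
q2 --b--> q3
q3 --b--> q2
q2 --b--> q3
q3 --b--> q2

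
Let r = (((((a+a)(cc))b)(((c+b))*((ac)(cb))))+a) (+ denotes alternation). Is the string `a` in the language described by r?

yes

The right alternative a matches a.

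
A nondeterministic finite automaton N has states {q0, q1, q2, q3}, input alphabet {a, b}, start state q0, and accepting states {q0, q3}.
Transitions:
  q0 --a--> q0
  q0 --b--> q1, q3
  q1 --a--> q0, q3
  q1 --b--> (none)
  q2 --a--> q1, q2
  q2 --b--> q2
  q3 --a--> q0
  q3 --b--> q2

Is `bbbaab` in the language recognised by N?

Start: {q0}
read b: {q1, q3}
read b: {q2}
read b: {q2}
read a: {q1, q2}
read a: {q0, q1, q2, q3}
read b: {q1, q2, q3}
Reachable ∩ accepting = {q3} — nonempty.

accepted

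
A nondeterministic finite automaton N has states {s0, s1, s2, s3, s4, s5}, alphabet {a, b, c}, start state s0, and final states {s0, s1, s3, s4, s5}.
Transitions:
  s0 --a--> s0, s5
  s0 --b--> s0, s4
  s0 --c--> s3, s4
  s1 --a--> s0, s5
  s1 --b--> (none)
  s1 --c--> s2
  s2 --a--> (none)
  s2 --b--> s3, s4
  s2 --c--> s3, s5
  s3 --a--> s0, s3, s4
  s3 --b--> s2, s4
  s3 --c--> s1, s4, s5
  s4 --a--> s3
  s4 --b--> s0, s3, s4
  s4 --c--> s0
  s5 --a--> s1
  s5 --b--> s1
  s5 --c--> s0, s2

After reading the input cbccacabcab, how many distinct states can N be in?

5

Start: {s0}
read c: {s3, s4}
read b: {s0, s2, s3, s4}
read c: {s0, s1, s3, s4, s5}
read c: {s0, s1, s2, s3, s4, s5}
read a: {s0, s1, s3, s4, s5}
read c: {s0, s1, s2, s3, s4, s5}
read a: {s0, s1, s3, s4, s5}
read b: {s0, s1, s2, s3, s4}
read c: {s0, s1, s2, s3, s4, s5}
read a: {s0, s1, s3, s4, s5}
read b: {s0, s1, s2, s3, s4}
Final reachable set {s0, s1, s2, s3, s4} has 5 states.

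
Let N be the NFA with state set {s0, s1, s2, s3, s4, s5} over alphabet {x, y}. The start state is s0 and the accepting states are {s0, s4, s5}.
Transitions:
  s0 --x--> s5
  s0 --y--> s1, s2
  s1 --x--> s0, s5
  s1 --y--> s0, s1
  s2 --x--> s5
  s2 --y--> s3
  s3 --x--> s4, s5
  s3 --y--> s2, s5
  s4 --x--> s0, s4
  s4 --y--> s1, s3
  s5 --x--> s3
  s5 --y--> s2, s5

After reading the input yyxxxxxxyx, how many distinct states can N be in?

4

Start: {s0}
read y: {s1, s2}
read y: {s0, s1, s3}
read x: {s0, s4, s5}
read x: {s0, s3, s4, s5}
read x: {s0, s3, s4, s5}
read x: {s0, s3, s4, s5}
read x: {s0, s3, s4, s5}
read x: {s0, s3, s4, s5}
read y: {s1, s2, s3, s5}
read x: {s0, s3, s4, s5}
Final reachable set {s0, s3, s4, s5} has 4 states.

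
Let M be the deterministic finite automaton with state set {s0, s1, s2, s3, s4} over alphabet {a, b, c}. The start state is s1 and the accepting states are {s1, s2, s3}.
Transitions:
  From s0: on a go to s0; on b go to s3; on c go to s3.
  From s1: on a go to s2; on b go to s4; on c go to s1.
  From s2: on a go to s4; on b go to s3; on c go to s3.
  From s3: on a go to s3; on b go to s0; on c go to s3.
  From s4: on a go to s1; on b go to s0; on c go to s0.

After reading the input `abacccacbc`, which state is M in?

s3

s1 --a--> s2
s2 --b--> s3
s3 --a--> s3
s3 --c--> s3
s3 --c--> s3
s3 --c--> s3
s3 --a--> s3
s3 --c--> s3
s3 --b--> s0
s0 --c--> s3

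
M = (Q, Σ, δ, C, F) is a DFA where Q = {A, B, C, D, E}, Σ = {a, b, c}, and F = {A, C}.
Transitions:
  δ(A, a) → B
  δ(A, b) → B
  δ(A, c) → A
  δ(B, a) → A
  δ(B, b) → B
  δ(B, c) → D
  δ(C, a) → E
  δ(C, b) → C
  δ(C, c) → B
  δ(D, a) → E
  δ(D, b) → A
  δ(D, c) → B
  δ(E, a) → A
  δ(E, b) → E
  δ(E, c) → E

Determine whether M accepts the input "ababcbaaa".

rejected

C --a--> E
E --b--> E
E --a--> A
A --b--> B
B --c--> D
D --b--> A
A --a--> B
B --a--> A
A --a--> B
End in state B, which is not an accepting state.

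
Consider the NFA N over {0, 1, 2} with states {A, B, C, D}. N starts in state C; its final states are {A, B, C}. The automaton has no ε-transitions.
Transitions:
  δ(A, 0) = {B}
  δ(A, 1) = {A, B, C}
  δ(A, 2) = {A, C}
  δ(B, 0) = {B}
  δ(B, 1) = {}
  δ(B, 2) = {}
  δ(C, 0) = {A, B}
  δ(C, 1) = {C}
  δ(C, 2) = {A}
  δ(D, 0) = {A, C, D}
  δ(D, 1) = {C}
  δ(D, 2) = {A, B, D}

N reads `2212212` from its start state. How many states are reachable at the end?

Start: {C}
read 2: {A}
read 2: {A, C}
read 1: {A, B, C}
read 2: {A, C}
read 2: {A, C}
read 1: {A, B, C}
read 2: {A, C}
Final reachable set {A, C} has 2 states.

2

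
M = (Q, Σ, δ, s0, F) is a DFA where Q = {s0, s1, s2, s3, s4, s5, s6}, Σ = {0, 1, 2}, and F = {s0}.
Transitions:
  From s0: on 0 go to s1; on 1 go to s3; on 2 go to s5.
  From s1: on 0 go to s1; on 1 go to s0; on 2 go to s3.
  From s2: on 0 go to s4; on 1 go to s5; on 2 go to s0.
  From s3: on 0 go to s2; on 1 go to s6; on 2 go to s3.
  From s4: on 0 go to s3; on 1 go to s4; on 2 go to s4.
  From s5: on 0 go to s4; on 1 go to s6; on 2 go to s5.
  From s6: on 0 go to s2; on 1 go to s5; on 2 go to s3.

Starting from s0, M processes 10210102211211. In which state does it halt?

s0 --1--> s3
s3 --0--> s2
s2 --2--> s0
s0 --1--> s3
s3 --0--> s2
s2 --1--> s5
s5 --0--> s4
s4 --2--> s4
s4 --2--> s4
s4 --1--> s4
s4 --1--> s4
s4 --2--> s4
s4 --1--> s4
s4 --1--> s4

s4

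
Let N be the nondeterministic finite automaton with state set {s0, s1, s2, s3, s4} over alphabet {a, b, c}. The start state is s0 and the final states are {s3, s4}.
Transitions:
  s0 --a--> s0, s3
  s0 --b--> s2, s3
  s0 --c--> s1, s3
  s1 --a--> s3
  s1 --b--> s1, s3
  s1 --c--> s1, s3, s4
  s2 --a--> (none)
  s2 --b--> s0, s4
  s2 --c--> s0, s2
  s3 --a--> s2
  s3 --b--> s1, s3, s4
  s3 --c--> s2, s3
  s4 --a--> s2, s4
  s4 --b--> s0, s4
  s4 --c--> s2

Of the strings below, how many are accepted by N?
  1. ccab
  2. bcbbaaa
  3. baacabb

2

ccab: accepted
bcbbaaa: accepted
baacabb: rejected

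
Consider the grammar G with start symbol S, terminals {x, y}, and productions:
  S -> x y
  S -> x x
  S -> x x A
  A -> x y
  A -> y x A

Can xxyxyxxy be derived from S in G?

yes

S ⇒ xxA ⇒ xxyxA ⇒ xxyxyxA ⇒ xxyxyxxy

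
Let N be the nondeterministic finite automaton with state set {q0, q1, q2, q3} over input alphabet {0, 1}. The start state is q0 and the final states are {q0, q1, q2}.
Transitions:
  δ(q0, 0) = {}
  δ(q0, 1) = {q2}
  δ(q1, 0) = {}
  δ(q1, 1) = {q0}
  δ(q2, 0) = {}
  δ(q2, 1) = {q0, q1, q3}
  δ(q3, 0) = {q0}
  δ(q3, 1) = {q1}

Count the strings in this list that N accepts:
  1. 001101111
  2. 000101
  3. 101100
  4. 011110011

0

001101111: rejected
000101: rejected
101100: rejected
011110011: rejected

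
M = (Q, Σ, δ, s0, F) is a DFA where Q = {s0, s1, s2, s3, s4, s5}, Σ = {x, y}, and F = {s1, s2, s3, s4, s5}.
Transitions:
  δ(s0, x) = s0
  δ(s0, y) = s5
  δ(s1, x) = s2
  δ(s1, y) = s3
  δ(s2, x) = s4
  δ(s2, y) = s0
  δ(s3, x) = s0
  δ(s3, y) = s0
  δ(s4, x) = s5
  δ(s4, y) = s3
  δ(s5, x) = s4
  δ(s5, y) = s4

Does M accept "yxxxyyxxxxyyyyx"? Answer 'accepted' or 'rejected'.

rejected

s0 --y--> s5
s5 --x--> s4
s4 --x--> s5
s5 --x--> s4
s4 --y--> s3
s3 --y--> s0
s0 --x--> s0
s0 --x--> s0
s0 --x--> s0
s0 --x--> s0
s0 --y--> s5
s5 --y--> s4
s4 --y--> s3
s3 --y--> s0
s0 --x--> s0
End in state s0, which is not an accepting state.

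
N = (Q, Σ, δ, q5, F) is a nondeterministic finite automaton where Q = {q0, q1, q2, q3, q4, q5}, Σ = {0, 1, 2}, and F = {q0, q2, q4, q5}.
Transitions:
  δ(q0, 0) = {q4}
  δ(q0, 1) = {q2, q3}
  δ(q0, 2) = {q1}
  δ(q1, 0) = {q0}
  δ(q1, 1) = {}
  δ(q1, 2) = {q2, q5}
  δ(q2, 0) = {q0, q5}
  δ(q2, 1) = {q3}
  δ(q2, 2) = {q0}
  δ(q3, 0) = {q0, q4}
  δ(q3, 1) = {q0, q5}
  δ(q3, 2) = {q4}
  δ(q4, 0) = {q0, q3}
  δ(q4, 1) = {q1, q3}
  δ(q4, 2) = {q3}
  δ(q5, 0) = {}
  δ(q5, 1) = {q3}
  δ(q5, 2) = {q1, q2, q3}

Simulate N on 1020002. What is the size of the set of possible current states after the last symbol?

Start: {q5}
read 1: {q3}
read 0: {q0, q4}
read 2: {q1, q3}
read 0: {q0, q4}
read 0: {q0, q3, q4}
read 0: {q0, q3, q4}
read 2: {q1, q3, q4}
Final reachable set {q1, q3, q4} has 3 states.

3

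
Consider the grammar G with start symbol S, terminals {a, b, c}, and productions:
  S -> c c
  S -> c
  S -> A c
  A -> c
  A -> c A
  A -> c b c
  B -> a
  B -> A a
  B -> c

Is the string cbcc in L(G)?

S ⇒ Ac ⇒ cbcc

yes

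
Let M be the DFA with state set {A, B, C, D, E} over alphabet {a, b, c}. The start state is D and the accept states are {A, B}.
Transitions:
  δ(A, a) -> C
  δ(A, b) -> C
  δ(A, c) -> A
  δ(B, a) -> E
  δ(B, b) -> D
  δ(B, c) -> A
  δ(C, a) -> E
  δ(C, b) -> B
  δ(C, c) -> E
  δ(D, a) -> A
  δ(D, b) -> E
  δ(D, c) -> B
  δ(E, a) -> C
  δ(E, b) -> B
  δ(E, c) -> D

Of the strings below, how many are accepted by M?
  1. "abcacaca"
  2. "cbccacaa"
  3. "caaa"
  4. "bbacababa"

0

"abcacaca": rejected
"cbccacaa": rejected
"caaa": rejected
"bbacababa": rejected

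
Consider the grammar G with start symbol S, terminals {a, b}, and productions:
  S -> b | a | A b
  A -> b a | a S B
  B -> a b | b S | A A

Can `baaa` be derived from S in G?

no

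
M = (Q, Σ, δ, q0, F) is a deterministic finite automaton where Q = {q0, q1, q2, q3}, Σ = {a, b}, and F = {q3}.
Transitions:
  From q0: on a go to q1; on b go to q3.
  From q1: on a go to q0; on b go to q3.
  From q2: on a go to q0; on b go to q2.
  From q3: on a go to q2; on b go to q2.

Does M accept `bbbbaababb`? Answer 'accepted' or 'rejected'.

rejected

q0 --b--> q3
q3 --b--> q2
q2 --b--> q2
q2 --b--> q2
q2 --a--> q0
q0 --a--> q1
q1 --b--> q3
q3 --a--> q2
q2 --b--> q2
q2 --b--> q2
End in state q2, which is not an accepting state.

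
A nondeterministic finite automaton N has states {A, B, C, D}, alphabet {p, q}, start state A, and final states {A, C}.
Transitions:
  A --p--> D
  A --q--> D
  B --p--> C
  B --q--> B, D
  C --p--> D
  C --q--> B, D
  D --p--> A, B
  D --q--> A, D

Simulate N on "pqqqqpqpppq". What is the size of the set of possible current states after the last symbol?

Start: {A}
read p: {D}
read q: {A, D}
read q: {A, D}
read q: {A, D}
read q: {A, D}
read p: {A, B, D}
read q: {A, B, D}
read p: {A, B, C, D}
read p: {A, B, C, D}
read p: {A, B, C, D}
read q: {A, B, D}
Final reachable set {A, B, D} has 3 states.

3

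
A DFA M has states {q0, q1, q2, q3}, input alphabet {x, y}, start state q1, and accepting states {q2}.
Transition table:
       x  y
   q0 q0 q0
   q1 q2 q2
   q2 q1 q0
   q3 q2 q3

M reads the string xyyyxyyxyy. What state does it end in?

q0

q1 --x--> q2
q2 --y--> q0
q0 --y--> q0
q0 --y--> q0
q0 --x--> q0
q0 --y--> q0
q0 --y--> q0
q0 --x--> q0
q0 --y--> q0
q0 --y--> q0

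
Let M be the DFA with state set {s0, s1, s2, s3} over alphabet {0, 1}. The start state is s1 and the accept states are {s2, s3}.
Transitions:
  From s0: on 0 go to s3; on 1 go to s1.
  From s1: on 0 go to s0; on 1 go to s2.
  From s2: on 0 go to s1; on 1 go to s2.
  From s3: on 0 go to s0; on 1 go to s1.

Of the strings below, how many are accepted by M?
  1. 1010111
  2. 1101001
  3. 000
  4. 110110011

2

1010111: accepted
1101001: rejected
000: rejected
110110011: accepted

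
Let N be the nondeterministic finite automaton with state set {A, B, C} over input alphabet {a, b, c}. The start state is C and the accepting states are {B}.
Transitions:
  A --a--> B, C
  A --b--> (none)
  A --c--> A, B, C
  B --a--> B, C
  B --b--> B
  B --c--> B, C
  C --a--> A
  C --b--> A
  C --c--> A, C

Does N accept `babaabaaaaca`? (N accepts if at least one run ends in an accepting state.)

Start: {C}
read b: {A}
read a: {B, C}
read b: {A, B}
read a: {B, C}
read a: {A, B, C}
read b: {A, B}
read a: {B, C}
read a: {A, B, C}
read a: {A, B, C}
read a: {A, B, C}
read c: {A, B, C}
read a: {A, B, C}
Reachable ∩ accepting = {B} — nonempty.

accepted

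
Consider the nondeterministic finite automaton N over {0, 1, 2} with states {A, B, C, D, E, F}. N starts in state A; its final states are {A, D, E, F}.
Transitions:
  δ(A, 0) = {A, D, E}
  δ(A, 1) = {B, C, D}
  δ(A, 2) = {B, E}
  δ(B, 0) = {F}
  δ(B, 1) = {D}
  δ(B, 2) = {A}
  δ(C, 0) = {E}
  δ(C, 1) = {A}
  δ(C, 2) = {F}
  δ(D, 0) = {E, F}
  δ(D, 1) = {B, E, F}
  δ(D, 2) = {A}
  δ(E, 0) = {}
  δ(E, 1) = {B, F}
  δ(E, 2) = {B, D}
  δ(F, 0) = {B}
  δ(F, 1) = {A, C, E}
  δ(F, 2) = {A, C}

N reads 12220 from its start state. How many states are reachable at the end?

Start: {A}
read 1: {B, C, D}
read 2: {A, F}
read 2: {A, B, C, E}
read 2: {A, B, D, E, F}
read 0: {A, B, D, E, F}
Final reachable set {A, B, D, E, F} has 5 states.

5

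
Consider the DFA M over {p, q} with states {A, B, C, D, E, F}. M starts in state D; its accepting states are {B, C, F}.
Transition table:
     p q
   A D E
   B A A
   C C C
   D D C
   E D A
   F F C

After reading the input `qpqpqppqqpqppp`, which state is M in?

D --q--> C
C --p--> C
C --q--> C
C --p--> C
C --q--> C
C --p--> C
C --p--> C
C --q--> C
C --q--> C
C --p--> C
C --q--> C
C --p--> C
C --p--> C
C --p--> C

C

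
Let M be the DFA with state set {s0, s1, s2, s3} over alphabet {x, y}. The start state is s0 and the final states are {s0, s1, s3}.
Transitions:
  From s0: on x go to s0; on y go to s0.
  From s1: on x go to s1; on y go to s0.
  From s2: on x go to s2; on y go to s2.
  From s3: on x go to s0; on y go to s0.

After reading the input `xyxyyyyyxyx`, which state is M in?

s0 --x--> s0
s0 --y--> s0
s0 --x--> s0
s0 --y--> s0
s0 --y--> s0
s0 --y--> s0
s0 --y--> s0
s0 --y--> s0
s0 --x--> s0
s0 --y--> s0
s0 --x--> s0

s0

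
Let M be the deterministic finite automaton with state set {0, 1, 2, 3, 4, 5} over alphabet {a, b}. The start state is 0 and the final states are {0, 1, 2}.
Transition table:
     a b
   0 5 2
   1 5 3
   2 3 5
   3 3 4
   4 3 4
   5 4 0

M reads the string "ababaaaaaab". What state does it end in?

4

0 --a--> 5
5 --b--> 0
0 --a--> 5
5 --b--> 0
0 --a--> 5
5 --a--> 4
4 --a--> 3
3 --a--> 3
3 --a--> 3
3 --a--> 3
3 --b--> 4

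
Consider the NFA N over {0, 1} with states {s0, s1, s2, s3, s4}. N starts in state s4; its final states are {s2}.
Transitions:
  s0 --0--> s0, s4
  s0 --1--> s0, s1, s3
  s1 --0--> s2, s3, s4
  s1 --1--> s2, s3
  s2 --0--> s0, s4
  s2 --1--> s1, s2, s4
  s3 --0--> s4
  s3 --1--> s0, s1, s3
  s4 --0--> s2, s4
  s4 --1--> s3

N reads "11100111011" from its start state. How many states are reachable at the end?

5

Start: {s4}
read 1: {s3}
read 1: {s0, s1, s3}
read 1: {s0, s1, s2, s3}
read 0: {s0, s2, s3, s4}
read 0: {s0, s2, s4}
read 1: {s0, s1, s2, s3, s4}
read 1: {s0, s1, s2, s3, s4}
read 1: {s0, s1, s2, s3, s4}
read 0: {s0, s2, s3, s4}
read 1: {s0, s1, s2, s3, s4}
read 1: {s0, s1, s2, s3, s4}
Final reachable set {s0, s1, s2, s3, s4} has 5 states.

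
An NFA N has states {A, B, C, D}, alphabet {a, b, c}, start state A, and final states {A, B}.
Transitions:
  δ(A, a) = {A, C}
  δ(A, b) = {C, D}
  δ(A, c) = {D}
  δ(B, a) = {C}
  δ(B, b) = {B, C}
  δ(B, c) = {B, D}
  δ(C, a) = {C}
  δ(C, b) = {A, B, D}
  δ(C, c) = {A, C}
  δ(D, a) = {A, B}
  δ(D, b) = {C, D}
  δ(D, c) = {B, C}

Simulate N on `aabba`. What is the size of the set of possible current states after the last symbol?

Start: {A}
read a: {A, C}
read a: {A, C}
read b: {A, B, C, D}
read b: {A, B, C, D}
read a: {A, B, C}
Final reachable set {A, B, C} has 3 states.

3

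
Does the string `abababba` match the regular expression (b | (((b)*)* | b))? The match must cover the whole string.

no

Neither b nor (((b)*)*|b) matches abababba.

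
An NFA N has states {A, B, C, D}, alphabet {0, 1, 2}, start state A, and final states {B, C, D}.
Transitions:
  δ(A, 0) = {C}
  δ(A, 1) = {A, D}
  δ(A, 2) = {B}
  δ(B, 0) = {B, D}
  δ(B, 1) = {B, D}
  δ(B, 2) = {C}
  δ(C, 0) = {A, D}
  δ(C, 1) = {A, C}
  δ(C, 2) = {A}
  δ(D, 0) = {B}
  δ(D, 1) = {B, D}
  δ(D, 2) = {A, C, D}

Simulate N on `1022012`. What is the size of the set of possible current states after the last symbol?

4

Start: {A}
read 1: {A, D}
read 0: {B, C}
read 2: {A, C}
read 2: {A, B}
read 0: {B, C, D}
read 1: {A, B, C, D}
read 2: {A, B, C, D}
Final reachable set {A, B, C, D} has 4 states.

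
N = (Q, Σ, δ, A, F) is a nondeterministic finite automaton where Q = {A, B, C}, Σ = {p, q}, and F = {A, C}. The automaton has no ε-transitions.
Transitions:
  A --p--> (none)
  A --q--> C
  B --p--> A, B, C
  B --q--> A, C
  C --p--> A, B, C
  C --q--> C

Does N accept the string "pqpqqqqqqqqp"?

rejected

Start: {A}
read p: {}
The reachable set is empty and stays empty for the remaining 11 symbols.
Reachable ∩ accepting = {} — empty.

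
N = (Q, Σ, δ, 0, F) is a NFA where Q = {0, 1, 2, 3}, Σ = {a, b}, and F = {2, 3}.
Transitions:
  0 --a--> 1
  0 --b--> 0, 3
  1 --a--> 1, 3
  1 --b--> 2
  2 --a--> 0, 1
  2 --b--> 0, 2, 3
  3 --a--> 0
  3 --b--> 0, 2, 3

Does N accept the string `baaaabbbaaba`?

rejected

Start: {0}
read b: {0, 3}
read a: {0, 1}
read a: {1, 3}
read a: {0, 1, 3}
read a: {0, 1, 3}
read b: {0, 2, 3}
read b: {0, 2, 3}
read b: {0, 2, 3}
read a: {0, 1}
read a: {1, 3}
read b: {0, 2, 3}
read a: {0, 1}
Reachable ∩ accepting = {} — empty.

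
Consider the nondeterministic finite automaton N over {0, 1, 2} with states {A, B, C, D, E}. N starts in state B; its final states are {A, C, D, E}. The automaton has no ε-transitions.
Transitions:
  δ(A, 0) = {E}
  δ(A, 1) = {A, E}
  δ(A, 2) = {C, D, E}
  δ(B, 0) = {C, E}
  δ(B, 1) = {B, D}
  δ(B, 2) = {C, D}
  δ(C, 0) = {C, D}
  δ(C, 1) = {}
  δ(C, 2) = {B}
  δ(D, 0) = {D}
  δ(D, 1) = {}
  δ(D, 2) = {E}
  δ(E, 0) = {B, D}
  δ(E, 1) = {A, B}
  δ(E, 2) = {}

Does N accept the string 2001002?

rejected

Start: {B}
read 2: {C, D}
read 0: {C, D}
read 0: {C, D}
read 1: {}
The reachable set is empty and stays empty for the remaining 3 symbols.
Reachable ∩ accepting = {} — empty.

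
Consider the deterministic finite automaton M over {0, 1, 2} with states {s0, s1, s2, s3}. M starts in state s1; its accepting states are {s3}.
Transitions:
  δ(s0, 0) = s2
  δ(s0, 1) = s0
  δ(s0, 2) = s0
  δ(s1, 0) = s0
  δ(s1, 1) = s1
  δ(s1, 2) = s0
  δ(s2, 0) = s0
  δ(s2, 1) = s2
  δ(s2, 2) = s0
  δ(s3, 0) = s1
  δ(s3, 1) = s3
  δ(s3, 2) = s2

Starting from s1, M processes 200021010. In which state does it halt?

s1 --2--> s0
s0 --0--> s2
s2 --0--> s0
s0 --0--> s2
s2 --2--> s0
s0 --1--> s0
s0 --0--> s2
s2 --1--> s2
s2 --0--> s0

s0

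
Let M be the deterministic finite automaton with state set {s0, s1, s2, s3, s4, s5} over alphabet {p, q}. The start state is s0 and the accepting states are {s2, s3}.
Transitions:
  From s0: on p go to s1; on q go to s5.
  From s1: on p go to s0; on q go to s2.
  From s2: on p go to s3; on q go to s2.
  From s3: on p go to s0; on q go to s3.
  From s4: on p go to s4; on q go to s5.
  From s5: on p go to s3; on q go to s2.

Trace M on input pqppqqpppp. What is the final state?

s0 --p--> s1
s1 --q--> s2
s2 --p--> s3
s3 --p--> s0
s0 --q--> s5
s5 --q--> s2
s2 --p--> s3
s3 --p--> s0
s0 --p--> s1
s1 --p--> s0

s0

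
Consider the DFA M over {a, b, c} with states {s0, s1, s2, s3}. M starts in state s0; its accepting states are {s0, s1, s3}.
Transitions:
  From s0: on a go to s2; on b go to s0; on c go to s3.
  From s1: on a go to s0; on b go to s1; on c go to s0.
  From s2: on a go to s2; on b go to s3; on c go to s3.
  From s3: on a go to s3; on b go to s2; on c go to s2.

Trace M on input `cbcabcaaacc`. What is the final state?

s0 --c--> s3
s3 --b--> s2
s2 --c--> s3
s3 --a--> s3
s3 --b--> s2
s2 --c--> s3
s3 --a--> s3
s3 --a--> s3
s3 --a--> s3
s3 --c--> s2
s2 --c--> s3

s3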